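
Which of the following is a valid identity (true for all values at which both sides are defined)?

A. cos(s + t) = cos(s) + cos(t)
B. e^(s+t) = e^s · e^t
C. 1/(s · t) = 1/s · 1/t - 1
B

A: fails at (3, 3) — LHS = cos(6) ≈ 0.9602, RHS = 2·cos(3) ≈ -1.98.
B: holds — e.g. at (5, 5), both sides equal e^10 ≈ 22026.5.
C: fails at (3, 5) — LHS = 1/15, RHS = -14/15.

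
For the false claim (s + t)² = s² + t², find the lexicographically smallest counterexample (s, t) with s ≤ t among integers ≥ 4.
(s, t) = (4, 4)

Substituting (4, 4) into the claim:
LHS = (4 + 4)² = 64
RHS = 4² + 4² = 32

Since LHS ≠ RHS, this pair disproves the claim, and no lexicographically smaller pair (s ≤ t, integers ≥ 4) does.

For instance (9, 10) is also a counterexample (LHS = 361, RHS = 181), but it's lexicographically larger.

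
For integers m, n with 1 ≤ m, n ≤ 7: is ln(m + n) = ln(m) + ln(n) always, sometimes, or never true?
It holds at (m, n) = (2, 2) (both sides equal ln(4) ≈ 1.386), but fails at (m, n) = (7, 7) (LHS = ln(14) ≈ 2.639, RHS = 2·ln(7) ≈ 3.892).

Answer: Sometimes true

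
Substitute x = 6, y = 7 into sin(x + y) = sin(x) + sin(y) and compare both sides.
LHS = sin(6 + 7) = sin(13) ≈ 0.4202
RHS = sin(6) + sin(7) ≈ 0.3776

LHS ≠ RHS (they differ by about 0.0426), so the equation does not hold here.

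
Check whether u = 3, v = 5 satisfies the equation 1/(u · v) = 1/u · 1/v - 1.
Substituting u = 3, v = 5:

LHS = 1/(3 · 5) = 1/15
RHS = 1/3 · 1/5 - 1 = -14/15

LHS ≠ RHS, so the equation does not hold at this point.

Answer: Fails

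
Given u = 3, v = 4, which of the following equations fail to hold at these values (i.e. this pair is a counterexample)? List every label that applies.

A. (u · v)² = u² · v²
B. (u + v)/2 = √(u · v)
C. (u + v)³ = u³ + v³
B, C

Evaluating each claim at the given values:
A. LHS = 144, RHS = 144 → holds here (LHS = RHS)
B. LHS = 7/2, RHS = 2·√(3) ≈ 3.464 → fails here (LHS ≠ RHS)
C. LHS = 343, RHS = 91 → fails here (LHS ≠ RHS)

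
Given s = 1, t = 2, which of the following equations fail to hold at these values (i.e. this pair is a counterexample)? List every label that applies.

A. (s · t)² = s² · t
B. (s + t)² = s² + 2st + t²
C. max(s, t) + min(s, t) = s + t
Evaluating each claim at the given values:
A. LHS = 4, RHS = 2 → fails here (LHS ≠ RHS)
B. LHS = 9, RHS = 9 → holds here (LHS = RHS)
C. LHS = 3, RHS = 3 → holds here (LHS = RHS)

Answer: A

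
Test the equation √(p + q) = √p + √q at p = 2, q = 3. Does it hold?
Substituting p = 2, q = 3:

LHS = √(2 + 3) = √(5) ≈ 2.236
RHS = √2 + √3 = √(2) + √(3) ≈ 3.146

LHS ≠ RHS, so the equation does not hold at this point.

Answer: Fails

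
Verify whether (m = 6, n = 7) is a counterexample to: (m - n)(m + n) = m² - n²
No

Substituting m = 6, n = 7:
LHS = (6 - 7)(6 + 7) = -13
RHS = 6² - 7² = -13

The sides agree, so this pair does not disprove the claim.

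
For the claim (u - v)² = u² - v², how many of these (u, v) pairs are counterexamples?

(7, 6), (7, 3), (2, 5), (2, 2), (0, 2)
4

Testing each pair:
(7, 6): LHS = 1, RHS = 13 → counterexample
(7, 3): LHS = 16, RHS = 40 → counterexample
(2, 5): LHS = 9, RHS = -21 → counterexample
(2, 2): LHS = 0, RHS = 0 → satisfies claim
(0, 2): LHS = 4, RHS = -4 → counterexample

That makes 4 counterexamples.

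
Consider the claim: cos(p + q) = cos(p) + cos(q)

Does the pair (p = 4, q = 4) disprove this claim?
Substituting p = 4, q = 4:
LHS = cos(4 + 4) = cos(8) ≈ -0.1455
RHS = cos(4) + cos(4) = 2·cos(4) ≈ -1.307

Since LHS ≠ RHS, this pair disproves the claim.

Answer: Yes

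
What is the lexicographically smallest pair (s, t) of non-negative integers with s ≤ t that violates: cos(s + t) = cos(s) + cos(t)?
Substituting (0, 0) into the claim:
LHS = cos(0 + 0) = 1
RHS = cos(0) + cos(0) = 2

Since LHS ≠ RHS, this pair disproves the claim, and no lexicographically smaller pair (s ≤ t, non-negative integers) does.

For instance (1, 2) is also a counterexample (LHS = cos(3) ≈ -0.99, RHS = cos(2) + cos(1) ≈ 0.1242), but it's lexicographically larger.

Answer: (s, t) = (0, 0)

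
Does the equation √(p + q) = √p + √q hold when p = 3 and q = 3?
Substituting p = 3, q = 3:

LHS = √(3 + 3) = √(6) ≈ 2.449
RHS = √3 + √3 = 2·√(3) ≈ 3.464

LHS ≠ RHS, so the equation does not hold at this point.

Answer: Fails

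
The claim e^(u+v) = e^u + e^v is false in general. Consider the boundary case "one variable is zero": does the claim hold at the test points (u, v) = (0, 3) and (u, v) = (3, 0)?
At (0, 3): LHS = e^3 ≈ 20.09 ≠ RHS = 1 + e^3 ≈ 21.09
At (3, 0): LHS = e^3 ≈ 20.09 ≠ RHS = 1 + e^3 ≈ 21.09

Answer: No, fails at both test points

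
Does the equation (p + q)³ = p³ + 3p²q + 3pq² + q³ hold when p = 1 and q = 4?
Holds

Substituting p = 1, q = 4:

LHS = (1 + 4)³ = 125
RHS = 1³ + 3·1²·4 + 3·1·4² + 4³ = 125

LHS = RHS, so the equation holds at this point.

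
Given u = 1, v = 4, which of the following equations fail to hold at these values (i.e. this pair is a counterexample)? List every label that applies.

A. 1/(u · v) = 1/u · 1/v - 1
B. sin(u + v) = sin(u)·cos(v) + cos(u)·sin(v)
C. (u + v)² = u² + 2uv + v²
Evaluating each claim at the given values:
A. LHS = 1/4, RHS = -3/4 → fails here (LHS ≠ RHS)
B. LHS = sin(5) ≈ -0.9589, RHS = sin(1)·cos(4) + sin(4)·cos(1) ≈ -0.9589 → holds here (LHS = RHS)
C. LHS = 25, RHS = 25 → holds here (LHS = RHS)

Answer: A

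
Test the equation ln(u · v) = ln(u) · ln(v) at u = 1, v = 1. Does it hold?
Holds

Substituting u = 1, v = 1:

LHS = ln(1 · 1) = 0
RHS = ln(1) · ln(1) = 0

LHS = RHS, so the equation holds at this point.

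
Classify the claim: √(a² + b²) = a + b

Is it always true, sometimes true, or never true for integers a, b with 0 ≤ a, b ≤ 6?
Sometimes true

It holds at (a, b) = (6, 0) (both sides equal 6), but fails at (a, b) = (4, 4) (LHS = 4·√(2) ≈ 5.657, RHS = 8).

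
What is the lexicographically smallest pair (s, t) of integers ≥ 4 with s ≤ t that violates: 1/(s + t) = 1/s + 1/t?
(s, t) = (4, 4)

Substituting (4, 4) into the claim:
LHS = 1/(4 + 4) = 1/8
RHS = 1/4 + 1/4 = 1/2

Since LHS ≠ RHS, this pair disproves the claim, and no lexicographically smaller pair (s ≤ t, integers ≥ 4) does.

For instance (6, 7) is also a counterexample (LHS = 1/13, RHS = 13/42), but it's lexicographically larger.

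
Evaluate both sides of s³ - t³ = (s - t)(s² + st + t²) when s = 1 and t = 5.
LHS = 1³ - 5³ = -124
RHS = (1 - 5)(1² + 1·5 + 5²) = -124

LHS = RHS: the two sides agree.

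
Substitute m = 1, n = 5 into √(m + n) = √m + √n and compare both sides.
LHS = √(1 + 5) = √(6) ≈ 2.449
RHS = √1 + √5 = 1 + √(5) ≈ 3.236

LHS ≠ RHS (they differ by about 0.7866), so the equation does not hold here.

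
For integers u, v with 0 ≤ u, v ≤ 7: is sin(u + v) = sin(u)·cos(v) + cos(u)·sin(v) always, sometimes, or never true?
Always true

The identity holds for every pair in the range. For instance at (u, v) = (3, 2): both sides equal sin(5) ≈ -0.9589.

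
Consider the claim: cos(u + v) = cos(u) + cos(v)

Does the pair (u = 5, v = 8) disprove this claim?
Yes

Substituting u = 5, v = 8:
LHS = cos(5 + 8) = cos(13) ≈ 0.9074
RHS = cos(5) + cos(8) ≈ 0.1382

Since LHS ≠ RHS, this pair disproves the claim.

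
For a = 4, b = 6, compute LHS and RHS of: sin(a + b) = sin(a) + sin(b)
LHS = sin(4 + 6) = sin(10) ≈ -0.544
RHS = sin(4) + sin(6) ≈ -1.036

LHS ≠ RHS (they differ by about 0.4922), so the equation does not hold here.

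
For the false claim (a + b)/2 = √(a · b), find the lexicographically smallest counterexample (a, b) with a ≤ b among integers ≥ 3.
(a, b) = (3, 4)

Substituting (3, 4) into the claim:
LHS = (3 + 4)/2 = 7/2
RHS = √(3 · 4) = 2·√(3) ≈ 3.464

Since LHS ≠ RHS, this pair disproves the claim, and no lexicographically smaller pair (a ≤ b, integers ≥ 3) does.

For instance (4, 5) is also a counterexample (LHS = 9/2, RHS = 2·√(5) ≈ 4.472), but it's lexicographically larger.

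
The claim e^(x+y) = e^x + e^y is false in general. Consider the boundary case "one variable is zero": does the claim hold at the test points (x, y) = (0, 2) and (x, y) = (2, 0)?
At (0, 2): LHS = e^2 ≈ 7.389 ≠ RHS = 1 + e^2 ≈ 8.389
At (2, 0): LHS = e^2 ≈ 7.389 ≠ RHS = 1 + e^2 ≈ 8.389

Answer: No, fails at both test points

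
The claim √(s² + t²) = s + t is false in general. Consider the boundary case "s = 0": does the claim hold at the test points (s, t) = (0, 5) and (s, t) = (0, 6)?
At (0, 5): LHS = 5, RHS = 5 → equal
At (0, 6): LHS = 6, RHS = 6 → equal

So the claim does hold at both of these boundary points, even though it is not an identity.

Answer: Yes, holds at both test points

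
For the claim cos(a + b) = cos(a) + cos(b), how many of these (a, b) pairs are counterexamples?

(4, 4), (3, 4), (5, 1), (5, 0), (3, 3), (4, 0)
6

Testing each pair:
(4, 4): LHS = cos(8) ≈ -0.1455, RHS = 2·cos(4) ≈ -1.307 → counterexample
(3, 4): LHS = cos(7) ≈ 0.7539, RHS = cos(3) + cos(4) ≈ -1.644 → counterexample
(5, 1): LHS = cos(6) ≈ 0.9602, RHS = cos(5) + cos(1) ≈ 0.824 → counterexample
(5, 0): LHS = cos(5) ≈ 0.2837, RHS = cos(5) + 1 ≈ 1.284 → counterexample
(3, 3): LHS = cos(6) ≈ 0.9602, RHS = 2·cos(3) ≈ -1.98 → counterexample
(4, 0): LHS = cos(4) ≈ -0.6536, RHS = cos(4) + 1 ≈ 0.3464 → counterexample

That makes 6 counterexamples.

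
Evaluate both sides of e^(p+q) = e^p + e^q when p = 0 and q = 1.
LHS = e^(0+1) = e ≈ 2.718
RHS = e^0 + e^1 = 1 + e ≈ 3.718

LHS ≠ RHS (they differ by about 1), so the equation does not hold here.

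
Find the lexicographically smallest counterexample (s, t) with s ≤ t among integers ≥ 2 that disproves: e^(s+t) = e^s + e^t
Substituting (2, 2) into the claim:
LHS = e^(2+2) = e^4 ≈ 54.6
RHS = e^2 + e^2 = 2·e^2 ≈ 14.78

Since LHS ≠ RHS, this pair disproves the claim, and no lexicographically smaller pair (s ≤ t, integers ≥ 2) does.

For instance (4, 7) is also a counterexample (LHS = e^11 ≈ 59874.1, RHS = e^4 + e^7 ≈ 1151), but it's lexicographically larger.

Answer: (s, t) = (2, 2)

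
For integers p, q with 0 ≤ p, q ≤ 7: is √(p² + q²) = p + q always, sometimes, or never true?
Sometimes true

It holds at (p, q) = (0, 1) (both sides equal 1), but fails at (p, q) = (7, 6) (LHS = √(85) ≈ 9.22, RHS = 13).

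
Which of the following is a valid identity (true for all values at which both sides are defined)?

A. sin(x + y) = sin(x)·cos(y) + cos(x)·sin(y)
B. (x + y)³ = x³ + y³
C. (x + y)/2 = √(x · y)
A: holds — e.g. at (2, 3), both sides equal sin(5) ≈ -0.9589.
B: fails at (5, 5) — LHS = 1000, RHS = 250.
C: fails at (3, 5) — LHS = 4, RHS = √(15) ≈ 3.873.

Answer: A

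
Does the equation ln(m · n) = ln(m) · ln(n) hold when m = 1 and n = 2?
Substituting m = 1, n = 2:

LHS = ln(1 · 2) = ln(2) ≈ 0.6931
RHS = ln(1) · ln(2) = 0

LHS ≠ RHS, so the equation does not hold at this point.

Answer: Fails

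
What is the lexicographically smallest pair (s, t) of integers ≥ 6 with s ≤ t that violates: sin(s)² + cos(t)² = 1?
At (6, 6): both sides equal 1, so it holds there.

Substituting (6, 7) into the claim:
LHS = sin(6)² + cos(7)² ≈ 0.6464
RHS = 1

Since LHS ≠ RHS, this pair disproves the claim, and no lexicographically smaller pair (s ≤ t, integers ≥ 6) does.

For instance (6, 12) is also a counterexample (LHS = sin(6)² + cos(12)² ≈ 0.7902, RHS = 1), but it's lexicographically larger.

Answer: (s, t) = (6, 7)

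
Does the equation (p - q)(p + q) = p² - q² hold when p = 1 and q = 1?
Substituting p = 1, q = 1:

LHS = (1 - 1)(1 + 1) = 0
RHS = 1² - 1² = 0

LHS = RHS, so the equation holds at this point.

Answer: Holds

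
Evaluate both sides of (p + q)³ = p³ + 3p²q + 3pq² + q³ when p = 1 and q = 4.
LHS = (1 + 4)³ = 125
RHS = 1³ + 3·1²·4 + 3·1·4² + 4³ = 125

LHS = RHS: the two sides agree.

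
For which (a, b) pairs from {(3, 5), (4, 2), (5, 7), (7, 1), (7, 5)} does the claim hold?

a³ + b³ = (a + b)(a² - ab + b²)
All pairs

Testing each pair:
(3, 5): LHS = 152, RHS = 152 → holds
(4, 2): LHS = 72, RHS = 72 → holds
(5, 7): LHS = 468, RHS = 468 → holds
(7, 1): LHS = 344, RHS = 344 → holds
(7, 5): LHS = 468, RHS = 468 → holds

Every pair satisfies the claim.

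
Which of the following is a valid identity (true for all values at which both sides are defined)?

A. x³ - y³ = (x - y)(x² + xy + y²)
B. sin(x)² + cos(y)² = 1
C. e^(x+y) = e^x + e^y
A

A: holds — e.g. at (3, 3), both sides equal 0.
B: fails at (4, 5) — LHS = cos(5)² + sin(4)² ≈ 0.6532, RHS = 1.
C: fails at (3, 7) — LHS = e^10 ≈ 22026.5, RHS = e^3 + e^7 ≈ 1117.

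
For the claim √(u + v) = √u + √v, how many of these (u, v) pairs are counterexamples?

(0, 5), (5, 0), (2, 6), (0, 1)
Testing each pair:
(0, 5): LHS = √(5) ≈ 2.236, RHS = √(5) ≈ 2.236 → satisfies claim
(5, 0): LHS = √(5) ≈ 2.236, RHS = √(5) ≈ 2.236 → satisfies claim
(2, 6): LHS = 2·√(2) ≈ 2.828, RHS = √(2) + √(6) ≈ 3.864 → counterexample
(0, 1): LHS = 1, RHS = 1 → satisfies claim

That makes 1 counterexample.

Answer: 1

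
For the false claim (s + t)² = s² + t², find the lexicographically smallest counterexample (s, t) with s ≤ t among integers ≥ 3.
(s, t) = (3, 3)

Substituting (3, 3) into the claim:
LHS = (3 + 3)² = 36
RHS = 3² + 3² = 18

Since LHS ≠ RHS, this pair disproves the claim, and no lexicographically smaller pair (s ≤ t, integers ≥ 3) does.

For instance (4, 4) is also a counterexample (LHS = 64, RHS = 32), but it's lexicographically larger.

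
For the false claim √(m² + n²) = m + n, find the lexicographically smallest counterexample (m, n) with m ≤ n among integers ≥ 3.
(m, n) = (3, 3)

Substituting (3, 3) into the claim:
LHS = √(3² + 3²) = 3·√(2) ≈ 4.243
RHS = 3 + 3 = 6

Since LHS ≠ RHS, this pair disproves the claim, and no lexicographically smaller pair (m ≤ n, integers ≥ 3) does.

For instance (8, 8) is also a counterexample (LHS = 8·√(2) ≈ 11.31, RHS = 16), but it's lexicographically larger.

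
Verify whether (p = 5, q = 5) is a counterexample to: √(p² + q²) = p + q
Yes

Substituting p = 5, q = 5:
LHS = √(5² + 5²) = 5·√(2) ≈ 7.071
RHS = 5 + 5 = 10

Since LHS ≠ RHS, this pair disproves the claim.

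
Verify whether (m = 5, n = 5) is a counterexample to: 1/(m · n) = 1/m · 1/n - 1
Yes

Substituting m = 5, n = 5:
LHS = 1/(5 · 5) = 1/25
RHS = 1/5 · 1/5 - 1 = -24/25

Since LHS ≠ RHS, this pair disproves the claim.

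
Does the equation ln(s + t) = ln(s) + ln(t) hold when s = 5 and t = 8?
Substituting s = 5, t = 8:

LHS = ln(5 + 8) = ln(13) ≈ 2.565
RHS = ln(5) + ln(8) ≈ 3.689

LHS ≠ RHS, so the equation does not hold at this point.

Answer: Fails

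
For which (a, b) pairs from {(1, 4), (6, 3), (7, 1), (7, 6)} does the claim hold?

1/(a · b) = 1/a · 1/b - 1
Testing each pair:
(1, 4): LHS = 1/4, RHS = -3/4 → fails
(6, 3): LHS = 1/18, RHS = -17/18 → fails
(7, 1): LHS = 1/7, RHS = -6/7 → fails
(7, 6): LHS = 1/42, RHS = -41/42 → fails

No pair satisfies the claim.

Answer: None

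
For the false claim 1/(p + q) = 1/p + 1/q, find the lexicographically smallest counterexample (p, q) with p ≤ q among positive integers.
Substituting (1, 1) into the claim:
LHS = 1/(1 + 1) = 1/2
RHS = 1/1 + 1/1 = 2

Since LHS ≠ RHS, this pair disproves the claim, and no lexicographically smaller pair (p ≤ q, positive integers) does.

For instance (1, 2) is also a counterexample (LHS = 1/3, RHS = 3/2), but it's lexicographically larger.

Answer: (p, q) = (1, 1)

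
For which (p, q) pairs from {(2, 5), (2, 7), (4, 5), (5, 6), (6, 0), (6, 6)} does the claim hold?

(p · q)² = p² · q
Testing each pair:
(2, 5): LHS = 100, RHS = 20 → fails
(2, 7): LHS = 196, RHS = 28 → fails
(4, 5): LHS = 400, RHS = 80 → fails
(5, 6): LHS = 900, RHS = 150 → fails
(6, 0): LHS = 0, RHS = 0 → holds
(6, 6): LHS = 1296, RHS = 216 → fails

1 of 6 pairs satisfies the claim.

Answer: (6, 0)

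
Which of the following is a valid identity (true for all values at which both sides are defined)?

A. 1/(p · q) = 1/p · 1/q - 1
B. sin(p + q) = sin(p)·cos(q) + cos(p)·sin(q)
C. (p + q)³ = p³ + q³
A: fails at (2, 3) — LHS = 1/6, RHS = -5/6.
B: holds — e.g. at (3, 5), both sides equal sin(8) ≈ 0.9894.
C: fails at (1, 1) — LHS = 8, RHS = 2.

Answer: B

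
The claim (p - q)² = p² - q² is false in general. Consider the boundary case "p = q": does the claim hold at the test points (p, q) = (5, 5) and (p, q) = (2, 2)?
Yes, holds at both test points

At (5, 5): LHS = 0, RHS = 0 → equal
At (2, 2): LHS = 0, RHS = 0 → equal

So the claim does hold at both of these boundary points, even though it is not an identity.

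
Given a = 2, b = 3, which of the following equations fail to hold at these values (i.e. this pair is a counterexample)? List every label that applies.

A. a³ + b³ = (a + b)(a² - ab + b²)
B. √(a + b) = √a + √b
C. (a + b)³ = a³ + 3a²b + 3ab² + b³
B

Evaluating each claim at the given values:
A. LHS = 35, RHS = 35 → holds here (LHS = RHS)
B. LHS = √(5) ≈ 2.236, RHS = √(2) + √(3) ≈ 3.146 → fails here (LHS ≠ RHS)
C. LHS = 125, RHS = 125 → holds here (LHS = RHS)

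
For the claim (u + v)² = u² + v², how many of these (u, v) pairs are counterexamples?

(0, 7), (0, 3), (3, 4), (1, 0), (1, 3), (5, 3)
Testing each pair:
(0, 7): LHS = 49, RHS = 49 → satisfies claim
(0, 3): LHS = 9, RHS = 9 → satisfies claim
(3, 4): LHS = 49, RHS = 25 → counterexample
(1, 0): LHS = 1, RHS = 1 → satisfies claim
(1, 3): LHS = 16, RHS = 10 → counterexample
(5, 3): LHS = 64, RHS = 34 → counterexample

That makes 3 counterexamples.

Answer: 3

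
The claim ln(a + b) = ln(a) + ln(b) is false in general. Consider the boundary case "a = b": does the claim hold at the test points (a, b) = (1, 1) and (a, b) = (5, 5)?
At (1, 1): LHS = ln(2) ≈ 0.6931 ≠ RHS = 0
At (5, 5): LHS = ln(10) ≈ 2.303 ≠ RHS = 2·ln(5) ≈ 3.219

Answer: No, fails at both test points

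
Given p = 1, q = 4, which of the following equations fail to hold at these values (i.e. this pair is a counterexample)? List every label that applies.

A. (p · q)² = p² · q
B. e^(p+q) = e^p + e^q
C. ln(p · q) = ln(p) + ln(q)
A, B

Evaluating each claim at the given values:
A. LHS = 16, RHS = 4 → fails here (LHS ≠ RHS)
B. LHS = e^5 ≈ 148.4, RHS = e + e^4 ≈ 57.32 → fails here (LHS ≠ RHS)
C. LHS = ln(4) ≈ 1.386, RHS = ln(4) ≈ 1.386 → holds here (LHS = RHS)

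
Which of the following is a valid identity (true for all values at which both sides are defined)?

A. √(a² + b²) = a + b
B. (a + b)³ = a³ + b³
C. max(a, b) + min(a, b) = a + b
C

A: fails at (1, 5) — LHS = √(26) ≈ 5.099, RHS = 6.
B: fails at (3, 4) — LHS = 343, RHS = 91.
C: holds — e.g. at (4, 6), both sides equal 10.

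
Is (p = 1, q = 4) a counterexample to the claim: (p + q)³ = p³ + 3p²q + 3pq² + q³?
Substituting p = 1, q = 4:
LHS = (1 + 4)³ = 125
RHS = 1³ + 3·1²·4 + 3·1·4² + 4³ = 125

The sides agree, so this pair does not disprove the claim.

Answer: No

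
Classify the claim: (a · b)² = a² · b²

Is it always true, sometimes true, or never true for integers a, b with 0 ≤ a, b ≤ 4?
Always true

The identity holds for every pair in the range. For instance at (a, b) = (4, 0): both sides equal 0.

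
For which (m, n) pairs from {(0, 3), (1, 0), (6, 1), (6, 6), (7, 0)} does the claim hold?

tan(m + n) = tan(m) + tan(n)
Testing each pair:
(0, 3): LHS = tan(3) ≈ -0.1425, RHS = tan(3) ≈ -0.1425 → holds
(1, 0): LHS = tan(1) ≈ 1.557, RHS = tan(1) ≈ 1.557 → holds
(6, 1): LHS = tan(7) ≈ 0.8714, RHS = tan(6) + tan(1) ≈ 1.266 → fails
(6, 6): LHS = tan(12) ≈ -0.6359, RHS = 2·tan(6) ≈ -0.582 → fails
(7, 0): LHS = tan(7) ≈ 0.8714, RHS = tan(7) ≈ 0.8714 → holds

3 of 5 pairs satisfy the claim.

Answer: (0, 3), (1, 0), (7, 0)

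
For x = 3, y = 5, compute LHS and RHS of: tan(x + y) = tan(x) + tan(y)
LHS = tan(3 + 5) = tan(8) ≈ -6.8
RHS = tan(3) + tan(5) ≈ -3.523

LHS ≠ RHS (they differ by about 3.277), so the equation does not hold here.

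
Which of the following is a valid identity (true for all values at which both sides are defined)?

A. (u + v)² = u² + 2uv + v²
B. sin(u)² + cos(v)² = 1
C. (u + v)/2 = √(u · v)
A

A: holds — e.g. at (2, 2), both sides equal 16.
B: fails at (4, 6) — LHS = sin(4)² + cos(6)² ≈ 1.495, RHS = 1.
C: fails at (0, 1) — LHS = 1/2, RHS = 0.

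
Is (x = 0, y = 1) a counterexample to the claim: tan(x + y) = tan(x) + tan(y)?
No

Substituting x = 0, y = 1:
LHS = tan(0 + 1) = tan(1) ≈ 1.557
RHS = tan(0) + tan(1) = tan(1) ≈ 1.557

The sides agree, so this pair does not disprove the claim.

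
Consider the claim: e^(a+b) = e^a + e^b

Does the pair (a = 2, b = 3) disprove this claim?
Yes

Substituting a = 2, b = 3:
LHS = e^(2+3) = e^5 ≈ 148.4
RHS = e^2 + e^3 ≈ 27.47

Since LHS ≠ RHS, this pair disproves the claim.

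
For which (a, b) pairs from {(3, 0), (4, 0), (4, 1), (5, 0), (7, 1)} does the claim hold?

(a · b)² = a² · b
All pairs

Testing each pair:
(3, 0): LHS = 0, RHS = 0 → holds
(4, 0): LHS = 0, RHS = 0 → holds
(4, 1): LHS = 16, RHS = 16 → holds
(5, 0): LHS = 0, RHS = 0 → holds
(7, 1): LHS = 49, RHS = 49 → holds

Every pair satisfies the claim.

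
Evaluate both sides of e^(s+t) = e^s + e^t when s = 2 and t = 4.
LHS = e^(2+4) = e^6 ≈ 403.4
RHS = e^2 + e^4 ≈ 61.99

LHS ≠ RHS (they differ by about 341.4), so the equation does not hold here.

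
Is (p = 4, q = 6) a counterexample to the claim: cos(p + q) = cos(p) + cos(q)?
Yes

Substituting p = 4, q = 6:
LHS = cos(4 + 6) = cos(10) ≈ -0.8391
RHS = cos(4) + cos(6) ≈ 0.3065

Since LHS ≠ RHS, this pair disproves the claim.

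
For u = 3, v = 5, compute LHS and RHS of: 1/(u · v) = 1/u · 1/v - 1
LHS = 1/(3 · 5) = 1/15
RHS = 1/3 · 1/5 - 1 = -14/15

LHS ≠ RHS, so the equation does not hold here.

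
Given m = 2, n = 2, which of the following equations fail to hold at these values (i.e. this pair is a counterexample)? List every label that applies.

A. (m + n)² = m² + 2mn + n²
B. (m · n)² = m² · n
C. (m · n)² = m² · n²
B

Evaluating each claim at the given values:
A. LHS = 16, RHS = 16 → holds here (LHS = RHS)
B. LHS = 16, RHS = 8 → fails here (LHS ≠ RHS)
C. LHS = 16, RHS = 16 → holds here (LHS = RHS)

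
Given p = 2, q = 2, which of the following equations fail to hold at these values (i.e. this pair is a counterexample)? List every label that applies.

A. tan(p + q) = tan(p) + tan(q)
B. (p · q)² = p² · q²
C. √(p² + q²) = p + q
Evaluating each claim at the given values:
A. LHS = tan(4) ≈ 1.158, RHS = 2·tan(2) ≈ -4.37 → fails here (LHS ≠ RHS)
B. LHS = 16, RHS = 16 → holds here (LHS = RHS)
C. LHS = 2·√(2) ≈ 2.828, RHS = 4 → fails here (LHS ≠ RHS)

Answer: A, C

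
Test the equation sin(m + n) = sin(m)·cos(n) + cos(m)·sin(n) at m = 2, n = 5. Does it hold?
Holds

Substituting m = 2, n = 5:

LHS = sin(2 + 5) = sin(7) ≈ 0.657
RHS = sin(2)·cos(5) + cos(2)·sin(5) = sin(2)·cos(5) + sin(5)·cos(2) ≈ 0.657

LHS = RHS, so the equation holds at this point.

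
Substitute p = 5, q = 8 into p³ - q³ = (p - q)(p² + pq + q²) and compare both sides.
LHS = 5³ - 8³ = -387
RHS = (5 - 8)(5² + 5·8 + 8²) = -387

LHS = RHS: the two sides agree.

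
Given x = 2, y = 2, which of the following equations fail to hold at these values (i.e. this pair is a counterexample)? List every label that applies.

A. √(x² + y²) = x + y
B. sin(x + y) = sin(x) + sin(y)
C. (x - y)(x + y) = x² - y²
A, B

Evaluating each claim at the given values:
A. LHS = 2·√(2) ≈ 2.828, RHS = 4 → fails here (LHS ≠ RHS)
B. LHS = sin(4) ≈ -0.7568, RHS = 2·sin(2) ≈ 1.819 → fails here (LHS ≠ RHS)
C. LHS = 0, RHS = 0 → holds here (LHS = RHS)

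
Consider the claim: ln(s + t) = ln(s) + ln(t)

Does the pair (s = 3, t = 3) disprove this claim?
Substituting s = 3, t = 3:
LHS = ln(3 + 3) = ln(6) ≈ 1.792
RHS = ln(3) + ln(3) = 2·ln(3) ≈ 2.197

Since LHS ≠ RHS, this pair disproves the claim.

Answer: Yes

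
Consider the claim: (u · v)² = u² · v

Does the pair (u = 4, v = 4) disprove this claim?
Yes

Substituting u = 4, v = 4:
LHS = (4 · 4)² = 256
RHS = 4² · 4 = 64

Since LHS ≠ RHS, this pair disproves the claim.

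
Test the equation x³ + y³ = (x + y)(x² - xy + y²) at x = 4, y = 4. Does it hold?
Holds

Substituting x = 4, y = 4:

LHS = 4³ + 4³ = 128
RHS = (4 + 4)(4² - 4·4 + 4²) = 128

LHS = RHS, so the equation holds at this point.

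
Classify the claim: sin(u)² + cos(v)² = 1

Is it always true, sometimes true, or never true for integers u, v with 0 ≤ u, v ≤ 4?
Sometimes true

It holds at (u, v) = (0, 0) (both sides equal 1), but fails at (u, v) = (1, 4) (LHS = cos(4)² + sin(1)² ≈ 1.135, RHS = 1).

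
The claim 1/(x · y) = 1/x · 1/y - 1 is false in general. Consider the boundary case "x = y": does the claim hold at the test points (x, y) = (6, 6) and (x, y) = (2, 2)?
No, fails at both test points

At (6, 6): LHS = 1/36 ≠ RHS = -35/36
At (2, 2): LHS = 1/4 ≠ RHS = -3/4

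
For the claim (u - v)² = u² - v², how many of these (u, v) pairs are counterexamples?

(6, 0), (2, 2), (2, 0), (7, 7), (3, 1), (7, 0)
Testing each pair:
(6, 0): LHS = 36, RHS = 36 → satisfies claim
(2, 2): LHS = 0, RHS = 0 → satisfies claim
(2, 0): LHS = 4, RHS = 4 → satisfies claim
(7, 7): LHS = 0, RHS = 0 → satisfies claim
(3, 1): LHS = 4, RHS = 8 → counterexample
(7, 0): LHS = 49, RHS = 49 → satisfies claim

That makes 1 counterexample.

Answer: 1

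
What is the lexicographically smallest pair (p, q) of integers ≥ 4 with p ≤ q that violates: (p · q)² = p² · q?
Substituting (4, 4) into the claim:
LHS = (4 · 4)² = 256
RHS = 4² · 4 = 64

Since LHS ≠ RHS, this pair disproves the claim, and no lexicographically smaller pair (p ≤ q, integers ≥ 4) does.

For instance (8, 9) is also a counterexample (LHS = 5184, RHS = 576), but it's lexicographically larger.

Answer: (p, q) = (4, 4)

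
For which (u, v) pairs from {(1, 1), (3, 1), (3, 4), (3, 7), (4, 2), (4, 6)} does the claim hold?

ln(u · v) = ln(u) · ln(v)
Testing each pair:
(1, 1): LHS = 0, RHS = 0 → holds
(3, 1): LHS = ln(3) ≈ 1.099, RHS = 0 → fails
(3, 4): LHS = ln(12) ≈ 2.485, RHS = ln(3)·ln(4) ≈ 1.523 → fails
(3, 7): LHS = ln(21) ≈ 3.045, RHS = ln(3)·ln(7) ≈ 2.138 → fails
(4, 2): LHS = ln(8) ≈ 2.079, RHS = ln(2)·ln(4) ≈ 0.9609 → fails
(4, 6): LHS = ln(24) ≈ 3.178, RHS = ln(4)·ln(6) ≈ 2.484 → fails

1 of 6 pairs satisfies the claim.

Answer: (1, 1)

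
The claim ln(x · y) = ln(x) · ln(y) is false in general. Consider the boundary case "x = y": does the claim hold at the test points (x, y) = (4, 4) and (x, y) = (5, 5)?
No, fails at both test points

At (4, 4): LHS = ln(16) ≈ 2.773 ≠ RHS = ln(4)² ≈ 1.922
At (5, 5): LHS = ln(25) ≈ 3.219 ≠ RHS = ln(5)² ≈ 2.59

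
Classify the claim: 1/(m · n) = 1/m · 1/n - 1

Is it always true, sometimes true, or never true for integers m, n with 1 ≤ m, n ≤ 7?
The claim fails for every pair in the range. For instance at (m, n) = (6, 1): LHS = 1/6, RHS = -5/6.

Answer: Never true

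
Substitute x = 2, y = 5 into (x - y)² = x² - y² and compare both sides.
LHS = (2 - 5)² = 9
RHS = 2² - 5² = -21

LHS ≠ RHS, so the equation does not hold here.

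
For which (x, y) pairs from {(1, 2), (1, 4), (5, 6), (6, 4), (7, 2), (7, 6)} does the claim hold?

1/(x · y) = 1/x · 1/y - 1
Testing each pair:
(1, 2): LHS = 1/2, RHS = -1/2 → fails
(1, 4): LHS = 1/4, RHS = -3/4 → fails
(5, 6): LHS = 1/30, RHS = -29/30 → fails
(6, 4): LHS = 1/24, RHS = -23/24 → fails
(7, 2): LHS = 1/14, RHS = -13/14 → fails
(7, 6): LHS = 1/42, RHS = -41/42 → fails

No pair satisfies the claim.

Answer: None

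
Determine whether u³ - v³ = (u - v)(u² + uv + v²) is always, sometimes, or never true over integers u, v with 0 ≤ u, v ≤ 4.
Always true

The identity holds for every pair in the range. For instance at (u, v) = (2, 3): both sides equal -19.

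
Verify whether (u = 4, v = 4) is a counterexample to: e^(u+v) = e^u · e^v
Substituting u = 4, v = 4:
LHS = e^(4+4) = e^8 ≈ 2981
RHS = e^4 · e^4 = e^8 ≈ 2981

The sides agree, so this pair does not disprove the claim.

Answer: No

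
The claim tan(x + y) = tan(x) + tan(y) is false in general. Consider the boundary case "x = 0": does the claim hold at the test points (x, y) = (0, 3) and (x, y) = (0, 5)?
Yes, holds at both test points

At (0, 3): LHS = tan(3) ≈ -0.1425, RHS = tan(3) ≈ -0.1425 → equal
At (0, 5): LHS = tan(5) ≈ -3.381, RHS = tan(5) ≈ -3.381 → equal

So the claim does hold at both of these boundary points, even though it is not an identity.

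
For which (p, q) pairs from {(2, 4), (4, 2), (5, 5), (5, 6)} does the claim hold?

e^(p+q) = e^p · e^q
Testing each pair:
(2, 4): LHS = e^6 ≈ 403.4, RHS = e^6 ≈ 403.4 → holds
(4, 2): LHS = e^6 ≈ 403.4, RHS = e^6 ≈ 403.4 → holds
(5, 5): LHS = e^10 ≈ 22026.5, RHS = e^10 ≈ 22026.5 → holds
(5, 6): LHS = e^11 ≈ 59874.1, RHS = e^11 ≈ 59874.1 → holds

Every pair satisfies the claim.

Answer: All pairs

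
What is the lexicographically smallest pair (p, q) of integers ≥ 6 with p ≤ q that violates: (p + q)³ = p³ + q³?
Substituting (6, 6) into the claim:
LHS = (6 + 6)³ = 1728
RHS = 6³ + 6³ = 432

Since LHS ≠ RHS, this pair disproves the claim, and no lexicographically smaller pair (p ≤ q, integers ≥ 6) does.

For instance (8, 8) is also a counterexample (LHS = 4096, RHS = 1024), but it's lexicographically larger.

Answer: (p, q) = (6, 6)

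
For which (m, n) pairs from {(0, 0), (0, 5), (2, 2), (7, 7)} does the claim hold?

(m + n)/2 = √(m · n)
Testing each pair:
(0, 0): LHS = 0, RHS = 0 → holds
(0, 5): LHS = 5/2, RHS = 0 → fails
(2, 2): LHS = 2, RHS = 2 → holds
(7, 7): LHS = 7, RHS = 7 → holds

3 of 4 pairs satisfy the claim.

Answer: (0, 0), (2, 2), (7, 7)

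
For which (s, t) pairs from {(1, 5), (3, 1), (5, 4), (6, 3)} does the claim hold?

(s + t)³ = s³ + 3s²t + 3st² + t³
Testing each pair:
(1, 5): LHS = 216, RHS = 216 → holds
(3, 1): LHS = 64, RHS = 64 → holds
(5, 4): LHS = 729, RHS = 729 → holds
(6, 3): LHS = 729, RHS = 729 → holds

Every pair satisfies the claim.

Answer: All pairs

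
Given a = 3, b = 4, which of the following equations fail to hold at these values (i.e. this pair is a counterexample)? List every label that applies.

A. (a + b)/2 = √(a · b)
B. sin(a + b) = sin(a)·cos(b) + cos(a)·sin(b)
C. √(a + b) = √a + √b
Evaluating each claim at the given values:
A. LHS = 7/2, RHS = 2·√(3) ≈ 3.464 → fails here (LHS ≠ RHS)
B. LHS = sin(7) ≈ 0.657, RHS = sin(3)·cos(4) + sin(4)·cos(3) ≈ 0.657 → holds here (LHS = RHS)
C. LHS = √(7) ≈ 2.646, RHS = √(3) + 2 ≈ 3.732 → fails here (LHS ≠ RHS)

Answer: A, C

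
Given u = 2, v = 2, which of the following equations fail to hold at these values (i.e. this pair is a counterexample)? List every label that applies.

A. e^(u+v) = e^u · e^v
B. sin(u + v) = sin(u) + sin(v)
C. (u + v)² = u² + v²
Evaluating each claim at the given values:
A. LHS = e^4 ≈ 54.6, RHS = e^4 ≈ 54.6 → holds here (LHS = RHS)
B. LHS = sin(4) ≈ -0.7568, RHS = 2·sin(2) ≈ 1.819 → fails here (LHS ≠ RHS)
C. LHS = 16, RHS = 8 → fails here (LHS ≠ RHS)

Answer: B, C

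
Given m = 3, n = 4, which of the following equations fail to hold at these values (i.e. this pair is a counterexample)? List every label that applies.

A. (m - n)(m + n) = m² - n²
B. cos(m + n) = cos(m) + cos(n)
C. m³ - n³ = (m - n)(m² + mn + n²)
Evaluating each claim at the given values:
A. LHS = -7, RHS = -7 → holds here (LHS = RHS)
B. LHS = cos(7) ≈ 0.7539, RHS = cos(3) + cos(4) ≈ -1.644 → fails here (LHS ≠ RHS)
C. LHS = -37, RHS = -37 → holds here (LHS = RHS)

Answer: B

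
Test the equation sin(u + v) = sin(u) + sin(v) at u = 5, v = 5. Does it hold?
Substituting u = 5, v = 5:

LHS = sin(5 + 5) = sin(10) ≈ -0.544
RHS = sin(5) + sin(5) = 2·sin(5) ≈ -1.918

LHS ≠ RHS, so the equation does not hold at this point.

Answer: Fails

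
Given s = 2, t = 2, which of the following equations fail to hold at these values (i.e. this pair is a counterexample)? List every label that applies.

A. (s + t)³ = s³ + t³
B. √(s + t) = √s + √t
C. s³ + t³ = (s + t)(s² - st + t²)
Evaluating each claim at the given values:
A. LHS = 64, RHS = 16 → fails here (LHS ≠ RHS)
B. LHS = 2, RHS = 2·√(2) ≈ 2.828 → fails here (LHS ≠ RHS)
C. LHS = 16, RHS = 16 → holds here (LHS = RHS)

Answer: A, B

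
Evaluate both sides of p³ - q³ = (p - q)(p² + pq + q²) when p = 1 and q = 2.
LHS = 1³ - 2³ = -7
RHS = (1 - 2)(1² + 1·2 + 2²) = -7

LHS = RHS: the two sides agree.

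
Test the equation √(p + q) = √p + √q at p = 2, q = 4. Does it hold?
Fails

Substituting p = 2, q = 4:

LHS = √(2 + 4) = √(6) ≈ 2.449
RHS = √2 + √4 = √(2) + 2 ≈ 3.414

LHS ≠ RHS, so the equation does not hold at this point.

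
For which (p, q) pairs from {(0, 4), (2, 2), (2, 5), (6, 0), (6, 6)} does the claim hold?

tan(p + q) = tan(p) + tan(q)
Testing each pair:
(0, 4): LHS = tan(4) ≈ 1.158, RHS = tan(4) ≈ 1.158 → holds
(2, 2): LHS = tan(4) ≈ 1.158, RHS = 2·tan(2) ≈ -4.37 → fails
(2, 5): LHS = tan(7) ≈ 0.8714, RHS = tan(5) + tan(2) ≈ -5.566 → fails
(6, 0): LHS = tan(6) ≈ -0.291, RHS = tan(6) ≈ -0.291 → holds
(6, 6): LHS = tan(12) ≈ -0.6359, RHS = 2·tan(6) ≈ -0.582 → fails

2 of 5 pairs satisfy the claim.

Answer: (0, 4), (6, 0)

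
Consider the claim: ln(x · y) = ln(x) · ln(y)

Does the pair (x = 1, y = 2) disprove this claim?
Yes

Substituting x = 1, y = 2:
LHS = ln(1 · 2) = ln(2) ≈ 0.6931
RHS = ln(1) · ln(2) = 0

Since LHS ≠ RHS, this pair disproves the claim.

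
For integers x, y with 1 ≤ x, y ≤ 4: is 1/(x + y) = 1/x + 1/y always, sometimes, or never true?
The claim fails for every pair in the range. For instance at (x, y) = (3, 3): LHS = 1/6, RHS = 2/3.

Answer: Never true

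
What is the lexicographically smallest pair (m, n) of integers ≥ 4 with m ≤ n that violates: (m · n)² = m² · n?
Substituting (4, 4) into the claim:
LHS = (4 · 4)² = 256
RHS = 4² · 4 = 64

Since LHS ≠ RHS, this pair disproves the claim, and no lexicographically smaller pair (m ≤ n, integers ≥ 4) does.

For instance (5, 6) is also a counterexample (LHS = 900, RHS = 150), but it's lexicographically larger.

Answer: (m, n) = (4, 4)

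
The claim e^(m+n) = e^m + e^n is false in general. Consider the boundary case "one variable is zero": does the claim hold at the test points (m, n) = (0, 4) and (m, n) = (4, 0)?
No, fails at both test points

At (0, 4): LHS = e^4 ≈ 54.6 ≠ RHS = 1 + e^4 ≈ 55.6
At (4, 0): LHS = e^4 ≈ 54.6 ≠ RHS = 1 + e^4 ≈ 55.6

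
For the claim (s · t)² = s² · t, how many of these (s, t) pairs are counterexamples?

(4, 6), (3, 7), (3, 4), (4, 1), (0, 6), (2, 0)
3

Testing each pair:
(4, 6): LHS = 576, RHS = 96 → counterexample
(3, 7): LHS = 441, RHS = 63 → counterexample
(3, 4): LHS = 144, RHS = 36 → counterexample
(4, 1): LHS = 16, RHS = 16 → satisfies claim
(0, 6): LHS = 0, RHS = 0 → satisfies claim
(2, 0): LHS = 0, RHS = 0 → satisfies claim

That makes 3 counterexamples.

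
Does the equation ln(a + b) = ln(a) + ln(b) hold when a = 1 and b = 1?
Substituting a = 1, b = 1:

LHS = ln(1 + 1) = ln(2) ≈ 0.6931
RHS = ln(1) + ln(1) = 0

LHS ≠ RHS, so the equation does not hold at this point.

Answer: Fails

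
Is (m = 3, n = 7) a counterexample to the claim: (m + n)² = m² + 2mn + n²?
No

Substituting m = 3, n = 7:
LHS = (3 + 7)² = 100
RHS = 3² + 2·3·7 + 7² = 100

The sides agree, so this pair does not disprove the claim.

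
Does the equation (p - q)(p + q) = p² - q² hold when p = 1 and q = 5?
Holds

Substituting p = 1, q = 5:

LHS = (1 - 5)(1 + 5) = -24
RHS = 1² - 5² = -24

LHS = RHS, so the equation holds at this point.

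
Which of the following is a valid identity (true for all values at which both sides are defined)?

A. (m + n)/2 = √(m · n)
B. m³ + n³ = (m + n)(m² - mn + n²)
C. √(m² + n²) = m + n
B

A: fails at (3, 7) — LHS = 5, RHS = √(21) ≈ 4.583.
B: holds — e.g. at (2, 5), both sides equal 133.
C: fails at (2, 2) — LHS = 2·√(2) ≈ 2.828, RHS = 4.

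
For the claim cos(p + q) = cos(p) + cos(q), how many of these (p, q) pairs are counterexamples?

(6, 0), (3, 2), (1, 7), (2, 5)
Testing each pair:
(6, 0): LHS = cos(6) ≈ 0.9602, RHS = cos(6) + 1 ≈ 1.96 → counterexample
(3, 2): LHS = cos(5) ≈ 0.2837, RHS = cos(3) + cos(2) ≈ -1.406 → counterexample
(1, 7): LHS = cos(8) ≈ -0.1455, RHS = cos(1) + cos(7) ≈ 1.294 → counterexample
(2, 5): LHS = cos(7) ≈ 0.7539, RHS = cos(2) + cos(5) ≈ -0.1325 → counterexample

That makes 4 counterexamples.

Answer: 4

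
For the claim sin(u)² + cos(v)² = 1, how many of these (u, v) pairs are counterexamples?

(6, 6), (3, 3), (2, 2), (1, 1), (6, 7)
1

Testing each pair:
(6, 6): LHS = sin(6)² + cos(6)² = 1, RHS = 1 → satisfies claim
(3, 3): LHS = sin(3)² + cos(3)² = 1, RHS = 1 → satisfies claim
(2, 2): LHS = cos(2)² + sin(2)² = 1, RHS = 1 → satisfies claim
(1, 1): LHS = cos(1)² + sin(1)² = 1, RHS = 1 → satisfies claim
(6, 7): LHS = sin(6)² + cos(7)² ≈ 0.6464, RHS = 1 → counterexample

That makes 1 counterexample.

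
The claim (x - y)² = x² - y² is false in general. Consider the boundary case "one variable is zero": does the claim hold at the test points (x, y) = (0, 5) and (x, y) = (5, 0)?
Only at (5, 0)

At (0, 5): LHS = 25 ≠ RHS = -25
At (5, 0): LHS = 25, RHS = 25 → equal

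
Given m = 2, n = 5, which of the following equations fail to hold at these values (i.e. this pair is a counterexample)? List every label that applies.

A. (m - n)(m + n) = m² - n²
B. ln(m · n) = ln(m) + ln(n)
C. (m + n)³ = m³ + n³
Evaluating each claim at the given values:
A. LHS = -21, RHS = -21 → holds here (LHS = RHS)
B. LHS = ln(10) ≈ 2.303, RHS = ln(2) + ln(5) ≈ 2.303 → holds here (LHS = RHS)
C. LHS = 343, RHS = 133 → fails here (LHS ≠ RHS)

Answer: C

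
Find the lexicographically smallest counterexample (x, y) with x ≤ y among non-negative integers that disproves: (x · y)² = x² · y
At (0, 1): both sides equal 0, so it holds there.
At (0, 6): both sides equal 0, so it holds there.

Substituting (1, 2) into the claim:
LHS = (1 · 2)² = 4
RHS = 1² · 2 = 2

Since LHS ≠ RHS, this pair disproves the claim, and no lexicographically smaller pair (x ≤ y, non-negative integers) does.

For instance (5, 5) is also a counterexample (LHS = 625, RHS = 125), but it's lexicographically larger.

Answer: (x, y) = (1, 2)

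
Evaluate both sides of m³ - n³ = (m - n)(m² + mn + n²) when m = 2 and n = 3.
LHS = 2³ - 3³ = -19
RHS = (2 - 3)(2² + 2·3 + 3²) = -19

LHS = RHS: the two sides agree.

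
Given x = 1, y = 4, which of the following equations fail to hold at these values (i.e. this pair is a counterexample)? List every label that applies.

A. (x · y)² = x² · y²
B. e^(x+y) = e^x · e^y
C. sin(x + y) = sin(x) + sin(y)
Evaluating each claim at the given values:
A. LHS = 16, RHS = 16 → holds here (LHS = RHS)
B. LHS = e^5 ≈ 148.4, RHS = e^5 ≈ 148.4 → holds here (LHS = RHS)
C. LHS = sin(5) ≈ -0.9589, RHS = sin(4) + sin(1) ≈ 0.08467 → fails here (LHS ≠ RHS)

Answer: C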